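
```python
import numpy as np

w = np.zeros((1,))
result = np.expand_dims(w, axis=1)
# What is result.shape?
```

(1, 1)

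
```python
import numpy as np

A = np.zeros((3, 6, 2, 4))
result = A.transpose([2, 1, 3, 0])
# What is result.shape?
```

(2, 6, 4, 3)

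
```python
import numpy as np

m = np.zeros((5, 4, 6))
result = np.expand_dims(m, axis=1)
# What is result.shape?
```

(5, 1, 4, 6)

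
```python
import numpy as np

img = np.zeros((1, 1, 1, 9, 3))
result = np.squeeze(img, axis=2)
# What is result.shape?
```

(1, 1, 9, 3)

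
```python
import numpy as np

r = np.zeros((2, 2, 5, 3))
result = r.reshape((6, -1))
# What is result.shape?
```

(6, 10)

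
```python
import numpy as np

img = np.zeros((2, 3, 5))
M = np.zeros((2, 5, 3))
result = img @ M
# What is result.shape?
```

(2, 3, 3)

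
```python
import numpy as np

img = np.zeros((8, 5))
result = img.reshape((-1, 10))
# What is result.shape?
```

(4, 10)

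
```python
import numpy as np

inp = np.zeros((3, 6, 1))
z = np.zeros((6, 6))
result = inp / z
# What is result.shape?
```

(3, 6, 6)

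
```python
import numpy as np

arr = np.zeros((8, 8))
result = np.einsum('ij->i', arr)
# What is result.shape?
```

(8,)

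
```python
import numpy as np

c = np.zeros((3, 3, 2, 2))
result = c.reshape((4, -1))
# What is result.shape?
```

(4, 9)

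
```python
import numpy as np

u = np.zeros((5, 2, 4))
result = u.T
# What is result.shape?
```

(4, 2, 5)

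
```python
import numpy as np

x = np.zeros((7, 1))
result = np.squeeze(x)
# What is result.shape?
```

(7,)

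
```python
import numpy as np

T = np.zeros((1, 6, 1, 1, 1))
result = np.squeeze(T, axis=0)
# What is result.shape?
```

(6, 1, 1, 1)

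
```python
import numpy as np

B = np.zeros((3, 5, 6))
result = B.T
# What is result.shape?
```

(6, 5, 3)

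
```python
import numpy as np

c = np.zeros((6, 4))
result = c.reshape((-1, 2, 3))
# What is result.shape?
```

(4, 2, 3)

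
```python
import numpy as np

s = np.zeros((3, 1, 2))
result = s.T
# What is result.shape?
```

(2, 1, 3)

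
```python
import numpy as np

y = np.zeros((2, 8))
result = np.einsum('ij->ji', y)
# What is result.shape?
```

(8, 2)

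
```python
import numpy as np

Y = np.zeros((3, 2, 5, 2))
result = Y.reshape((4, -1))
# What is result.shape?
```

(4, 15)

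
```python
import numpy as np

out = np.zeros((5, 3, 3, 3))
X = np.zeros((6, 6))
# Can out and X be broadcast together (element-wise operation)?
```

No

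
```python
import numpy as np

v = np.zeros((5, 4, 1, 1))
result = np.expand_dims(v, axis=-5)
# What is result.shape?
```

(1, 5, 4, 1, 1)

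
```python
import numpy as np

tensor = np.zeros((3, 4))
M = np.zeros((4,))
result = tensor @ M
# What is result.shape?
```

(3,)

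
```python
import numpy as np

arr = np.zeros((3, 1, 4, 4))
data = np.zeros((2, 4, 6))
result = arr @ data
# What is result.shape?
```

(3, 2, 4, 6)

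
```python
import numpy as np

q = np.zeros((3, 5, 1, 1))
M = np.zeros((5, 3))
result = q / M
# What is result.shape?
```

(3, 5, 5, 3)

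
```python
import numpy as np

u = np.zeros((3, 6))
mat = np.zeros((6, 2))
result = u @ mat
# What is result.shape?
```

(3, 2)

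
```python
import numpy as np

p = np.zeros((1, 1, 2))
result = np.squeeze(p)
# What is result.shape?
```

(2,)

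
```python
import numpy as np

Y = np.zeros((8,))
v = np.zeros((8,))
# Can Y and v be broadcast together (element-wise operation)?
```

Yes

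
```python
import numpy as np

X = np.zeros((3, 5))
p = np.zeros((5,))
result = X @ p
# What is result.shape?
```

(3,)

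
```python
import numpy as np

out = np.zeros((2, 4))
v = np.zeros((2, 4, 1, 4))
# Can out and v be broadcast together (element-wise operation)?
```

Yes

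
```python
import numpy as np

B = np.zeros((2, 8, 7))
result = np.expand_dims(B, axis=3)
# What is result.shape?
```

(2, 8, 7, 1)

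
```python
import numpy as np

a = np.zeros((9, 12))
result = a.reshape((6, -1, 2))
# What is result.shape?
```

(6, 9, 2)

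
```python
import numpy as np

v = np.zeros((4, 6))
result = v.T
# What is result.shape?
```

(6, 4)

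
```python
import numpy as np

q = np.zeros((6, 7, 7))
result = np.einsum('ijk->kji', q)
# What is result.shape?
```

(7, 7, 6)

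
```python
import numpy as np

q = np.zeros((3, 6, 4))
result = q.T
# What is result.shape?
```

(4, 6, 3)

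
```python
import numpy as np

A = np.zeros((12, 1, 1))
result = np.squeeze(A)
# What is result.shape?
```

(12,)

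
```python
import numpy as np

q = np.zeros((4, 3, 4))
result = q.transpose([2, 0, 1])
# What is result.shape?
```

(4, 4, 3)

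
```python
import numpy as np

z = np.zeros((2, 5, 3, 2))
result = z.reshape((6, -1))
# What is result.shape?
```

(6, 10)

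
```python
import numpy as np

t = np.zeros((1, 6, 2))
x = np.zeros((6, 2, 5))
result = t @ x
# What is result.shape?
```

(6, 6, 5)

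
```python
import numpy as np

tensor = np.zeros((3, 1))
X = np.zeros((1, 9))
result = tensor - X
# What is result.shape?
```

(3, 9)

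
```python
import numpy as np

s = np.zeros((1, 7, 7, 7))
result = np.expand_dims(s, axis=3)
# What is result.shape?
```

(1, 7, 7, 1, 7)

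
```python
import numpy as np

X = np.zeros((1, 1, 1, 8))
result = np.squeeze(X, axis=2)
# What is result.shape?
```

(1, 1, 8)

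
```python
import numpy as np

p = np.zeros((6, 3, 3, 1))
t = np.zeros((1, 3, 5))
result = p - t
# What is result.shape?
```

(6, 3, 3, 5)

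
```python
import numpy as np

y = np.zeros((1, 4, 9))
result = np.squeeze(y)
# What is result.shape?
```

(4, 9)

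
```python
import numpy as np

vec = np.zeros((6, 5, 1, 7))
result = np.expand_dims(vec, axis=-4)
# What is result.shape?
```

(6, 1, 5, 1, 7)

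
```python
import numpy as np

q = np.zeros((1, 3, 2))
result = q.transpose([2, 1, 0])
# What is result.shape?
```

(2, 3, 1)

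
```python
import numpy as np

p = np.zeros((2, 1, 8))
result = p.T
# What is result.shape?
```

(8, 1, 2)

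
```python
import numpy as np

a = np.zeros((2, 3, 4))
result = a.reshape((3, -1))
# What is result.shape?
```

(3, 8)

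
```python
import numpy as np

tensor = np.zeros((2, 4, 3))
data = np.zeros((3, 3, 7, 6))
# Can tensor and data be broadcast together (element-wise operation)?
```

No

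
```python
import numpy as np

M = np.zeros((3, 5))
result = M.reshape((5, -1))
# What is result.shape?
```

(5, 3)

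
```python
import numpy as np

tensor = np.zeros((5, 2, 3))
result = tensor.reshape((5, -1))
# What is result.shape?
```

(5, 6)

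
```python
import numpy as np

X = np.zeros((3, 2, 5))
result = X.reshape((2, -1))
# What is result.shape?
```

(2, 15)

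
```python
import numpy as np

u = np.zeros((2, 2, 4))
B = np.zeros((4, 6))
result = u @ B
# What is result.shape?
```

(2, 2, 6)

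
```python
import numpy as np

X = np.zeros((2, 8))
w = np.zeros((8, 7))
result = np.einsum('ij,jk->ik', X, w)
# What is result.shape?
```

(2, 7)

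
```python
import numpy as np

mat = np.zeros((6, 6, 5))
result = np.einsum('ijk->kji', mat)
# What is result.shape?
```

(5, 6, 6)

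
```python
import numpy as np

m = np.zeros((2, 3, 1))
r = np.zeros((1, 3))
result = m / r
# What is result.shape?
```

(2, 3, 3)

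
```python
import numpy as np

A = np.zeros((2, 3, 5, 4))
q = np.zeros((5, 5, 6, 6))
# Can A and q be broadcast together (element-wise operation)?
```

No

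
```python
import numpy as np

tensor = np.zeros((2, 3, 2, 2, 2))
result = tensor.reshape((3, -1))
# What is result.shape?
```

(3, 16)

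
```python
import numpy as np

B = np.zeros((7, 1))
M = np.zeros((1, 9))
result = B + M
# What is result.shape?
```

(7, 9)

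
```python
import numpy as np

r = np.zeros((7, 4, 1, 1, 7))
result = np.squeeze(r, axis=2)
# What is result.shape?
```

(7, 4, 1, 7)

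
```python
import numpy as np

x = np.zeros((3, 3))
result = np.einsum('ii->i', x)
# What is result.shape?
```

(3,)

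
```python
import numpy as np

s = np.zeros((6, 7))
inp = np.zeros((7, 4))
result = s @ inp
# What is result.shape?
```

(6, 4)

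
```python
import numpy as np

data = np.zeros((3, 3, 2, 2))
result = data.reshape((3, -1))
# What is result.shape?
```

(3, 12)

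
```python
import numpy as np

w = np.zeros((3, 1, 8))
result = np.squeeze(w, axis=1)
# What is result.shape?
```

(3, 8)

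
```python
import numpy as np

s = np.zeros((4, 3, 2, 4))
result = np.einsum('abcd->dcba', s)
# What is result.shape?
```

(4, 2, 3, 4)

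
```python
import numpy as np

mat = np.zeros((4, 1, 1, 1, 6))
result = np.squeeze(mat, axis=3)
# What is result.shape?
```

(4, 1, 1, 6)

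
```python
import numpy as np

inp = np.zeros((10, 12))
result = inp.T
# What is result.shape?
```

(12, 10)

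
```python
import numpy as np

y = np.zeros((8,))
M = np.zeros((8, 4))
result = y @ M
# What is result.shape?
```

(4,)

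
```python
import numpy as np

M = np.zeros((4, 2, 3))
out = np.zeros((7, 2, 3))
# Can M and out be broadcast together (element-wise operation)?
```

No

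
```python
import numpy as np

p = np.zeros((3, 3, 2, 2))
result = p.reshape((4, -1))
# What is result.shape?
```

(4, 9)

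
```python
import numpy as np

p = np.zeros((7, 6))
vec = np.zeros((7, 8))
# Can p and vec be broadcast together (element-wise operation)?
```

No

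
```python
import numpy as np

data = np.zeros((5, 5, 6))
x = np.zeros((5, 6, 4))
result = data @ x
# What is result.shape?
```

(5, 5, 4)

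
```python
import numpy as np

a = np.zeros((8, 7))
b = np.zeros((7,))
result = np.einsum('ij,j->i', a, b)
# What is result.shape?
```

(8,)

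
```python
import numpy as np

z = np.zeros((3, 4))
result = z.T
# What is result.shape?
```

(4, 3)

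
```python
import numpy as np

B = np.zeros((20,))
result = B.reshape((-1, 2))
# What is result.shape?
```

(10, 2)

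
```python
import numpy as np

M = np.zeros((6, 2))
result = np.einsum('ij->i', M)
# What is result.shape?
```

(6,)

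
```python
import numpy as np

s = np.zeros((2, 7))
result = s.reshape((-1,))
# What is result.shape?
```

(14,)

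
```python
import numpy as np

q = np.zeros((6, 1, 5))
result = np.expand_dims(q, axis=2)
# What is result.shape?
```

(6, 1, 1, 5)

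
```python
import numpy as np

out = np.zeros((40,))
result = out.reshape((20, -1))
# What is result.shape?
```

(20, 2)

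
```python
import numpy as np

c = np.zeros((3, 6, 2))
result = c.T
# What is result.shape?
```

(2, 6, 3)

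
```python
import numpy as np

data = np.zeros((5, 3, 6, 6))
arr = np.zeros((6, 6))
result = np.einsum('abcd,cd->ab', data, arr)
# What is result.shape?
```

(5, 3)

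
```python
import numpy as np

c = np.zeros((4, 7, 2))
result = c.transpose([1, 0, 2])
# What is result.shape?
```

(7, 4, 2)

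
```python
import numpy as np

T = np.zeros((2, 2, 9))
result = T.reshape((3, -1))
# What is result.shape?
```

(3, 12)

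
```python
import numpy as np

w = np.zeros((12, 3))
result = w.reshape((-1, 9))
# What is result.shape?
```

(4, 9)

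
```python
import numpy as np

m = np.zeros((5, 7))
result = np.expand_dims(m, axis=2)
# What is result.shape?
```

(5, 7, 1)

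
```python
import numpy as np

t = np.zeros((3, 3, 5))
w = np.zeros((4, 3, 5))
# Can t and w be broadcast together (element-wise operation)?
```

No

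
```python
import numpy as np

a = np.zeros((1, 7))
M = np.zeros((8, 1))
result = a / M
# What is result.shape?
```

(8, 7)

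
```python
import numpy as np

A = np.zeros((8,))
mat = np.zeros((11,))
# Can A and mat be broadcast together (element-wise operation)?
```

No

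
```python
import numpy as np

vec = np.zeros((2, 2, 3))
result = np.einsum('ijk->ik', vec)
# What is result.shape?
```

(2, 3)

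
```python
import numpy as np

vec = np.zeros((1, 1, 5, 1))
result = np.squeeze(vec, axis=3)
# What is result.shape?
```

(1, 1, 5)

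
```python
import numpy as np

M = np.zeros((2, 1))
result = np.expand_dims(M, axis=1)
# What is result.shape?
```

(2, 1, 1)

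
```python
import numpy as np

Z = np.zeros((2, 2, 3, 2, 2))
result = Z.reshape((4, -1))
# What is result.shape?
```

(4, 12)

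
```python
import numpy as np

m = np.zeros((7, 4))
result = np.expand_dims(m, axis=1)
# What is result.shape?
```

(7, 1, 4)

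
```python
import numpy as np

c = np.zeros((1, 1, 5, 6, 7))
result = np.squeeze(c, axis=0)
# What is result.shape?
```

(1, 5, 6, 7)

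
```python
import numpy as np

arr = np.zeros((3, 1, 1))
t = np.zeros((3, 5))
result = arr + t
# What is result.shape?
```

(3, 3, 5)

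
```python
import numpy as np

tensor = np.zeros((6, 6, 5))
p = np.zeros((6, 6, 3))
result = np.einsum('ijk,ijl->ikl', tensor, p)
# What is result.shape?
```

(6, 5, 3)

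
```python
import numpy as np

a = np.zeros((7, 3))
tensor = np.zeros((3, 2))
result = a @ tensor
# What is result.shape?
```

(7, 2)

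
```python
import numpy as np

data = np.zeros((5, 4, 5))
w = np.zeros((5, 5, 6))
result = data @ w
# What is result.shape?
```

(5, 4, 6)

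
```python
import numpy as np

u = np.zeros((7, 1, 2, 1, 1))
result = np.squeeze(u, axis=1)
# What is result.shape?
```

(7, 2, 1, 1)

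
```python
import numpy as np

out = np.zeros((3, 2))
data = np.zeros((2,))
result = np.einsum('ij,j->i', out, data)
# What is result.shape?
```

(3,)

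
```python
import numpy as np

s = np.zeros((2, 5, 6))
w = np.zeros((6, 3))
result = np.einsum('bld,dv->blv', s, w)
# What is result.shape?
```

(2, 5, 3)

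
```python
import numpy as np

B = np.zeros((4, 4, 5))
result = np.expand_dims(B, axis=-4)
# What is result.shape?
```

(1, 4, 4, 5)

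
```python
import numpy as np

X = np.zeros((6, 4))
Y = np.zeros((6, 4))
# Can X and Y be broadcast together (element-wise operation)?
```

Yes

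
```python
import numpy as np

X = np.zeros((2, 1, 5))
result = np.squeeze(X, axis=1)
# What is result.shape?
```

(2, 5)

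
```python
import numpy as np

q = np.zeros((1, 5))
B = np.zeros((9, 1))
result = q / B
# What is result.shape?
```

(9, 5)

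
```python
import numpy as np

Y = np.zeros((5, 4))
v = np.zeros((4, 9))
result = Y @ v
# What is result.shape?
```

(5, 9)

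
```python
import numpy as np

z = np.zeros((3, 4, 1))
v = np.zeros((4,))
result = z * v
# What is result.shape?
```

(3, 4, 4)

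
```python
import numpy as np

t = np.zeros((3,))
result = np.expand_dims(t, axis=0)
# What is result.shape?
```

(1, 3)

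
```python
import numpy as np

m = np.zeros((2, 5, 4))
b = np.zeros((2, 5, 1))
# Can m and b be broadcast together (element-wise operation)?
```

Yes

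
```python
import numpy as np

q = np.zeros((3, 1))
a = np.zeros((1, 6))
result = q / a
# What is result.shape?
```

(3, 6)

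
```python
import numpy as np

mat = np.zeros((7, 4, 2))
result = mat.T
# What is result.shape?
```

(2, 4, 7)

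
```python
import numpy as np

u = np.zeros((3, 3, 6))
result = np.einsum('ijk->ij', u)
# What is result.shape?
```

(3, 3)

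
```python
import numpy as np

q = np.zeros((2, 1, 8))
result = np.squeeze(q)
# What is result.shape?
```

(2, 8)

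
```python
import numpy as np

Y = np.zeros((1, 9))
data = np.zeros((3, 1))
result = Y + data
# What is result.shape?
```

(3, 9)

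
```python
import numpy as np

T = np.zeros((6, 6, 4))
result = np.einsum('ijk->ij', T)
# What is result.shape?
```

(6, 6)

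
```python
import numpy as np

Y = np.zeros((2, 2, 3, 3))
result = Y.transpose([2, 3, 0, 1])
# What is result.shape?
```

(3, 3, 2, 2)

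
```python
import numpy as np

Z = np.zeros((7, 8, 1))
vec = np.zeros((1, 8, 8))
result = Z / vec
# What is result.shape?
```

(7, 8, 8)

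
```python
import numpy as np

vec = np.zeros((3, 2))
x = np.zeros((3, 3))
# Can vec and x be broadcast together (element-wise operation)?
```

No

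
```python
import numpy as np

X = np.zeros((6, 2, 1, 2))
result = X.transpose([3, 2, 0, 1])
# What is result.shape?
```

(2, 1, 6, 2)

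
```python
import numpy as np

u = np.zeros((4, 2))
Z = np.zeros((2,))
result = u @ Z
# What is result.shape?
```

(4,)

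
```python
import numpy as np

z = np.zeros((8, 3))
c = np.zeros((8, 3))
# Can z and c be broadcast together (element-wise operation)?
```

Yes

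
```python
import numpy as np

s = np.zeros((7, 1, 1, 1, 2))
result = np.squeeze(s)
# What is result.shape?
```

(7, 2)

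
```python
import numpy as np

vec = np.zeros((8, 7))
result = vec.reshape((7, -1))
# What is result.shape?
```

(7, 8)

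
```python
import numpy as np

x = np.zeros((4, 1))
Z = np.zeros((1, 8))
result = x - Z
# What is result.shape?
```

(4, 8)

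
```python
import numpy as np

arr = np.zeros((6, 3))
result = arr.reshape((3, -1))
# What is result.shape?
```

(3, 6)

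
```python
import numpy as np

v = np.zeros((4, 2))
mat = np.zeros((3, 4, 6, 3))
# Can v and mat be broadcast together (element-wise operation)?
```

No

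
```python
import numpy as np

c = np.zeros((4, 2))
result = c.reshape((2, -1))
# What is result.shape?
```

(2, 4)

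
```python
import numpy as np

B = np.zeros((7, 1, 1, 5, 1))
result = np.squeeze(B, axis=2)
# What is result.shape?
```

(7, 1, 5, 1)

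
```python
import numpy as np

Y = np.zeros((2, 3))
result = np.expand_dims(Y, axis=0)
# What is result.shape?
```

(1, 2, 3)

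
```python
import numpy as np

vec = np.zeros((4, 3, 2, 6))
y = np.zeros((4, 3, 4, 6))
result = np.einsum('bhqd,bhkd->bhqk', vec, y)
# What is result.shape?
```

(4, 3, 2, 4)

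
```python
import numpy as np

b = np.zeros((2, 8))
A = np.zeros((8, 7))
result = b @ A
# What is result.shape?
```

(2, 7)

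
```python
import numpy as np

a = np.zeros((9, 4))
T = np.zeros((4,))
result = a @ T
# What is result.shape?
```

(9,)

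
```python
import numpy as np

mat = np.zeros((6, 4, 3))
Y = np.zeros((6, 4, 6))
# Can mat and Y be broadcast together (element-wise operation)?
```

No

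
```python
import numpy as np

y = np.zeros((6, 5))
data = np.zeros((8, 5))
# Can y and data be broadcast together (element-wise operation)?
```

No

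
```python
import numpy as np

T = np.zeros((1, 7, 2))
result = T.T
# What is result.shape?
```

(2, 7, 1)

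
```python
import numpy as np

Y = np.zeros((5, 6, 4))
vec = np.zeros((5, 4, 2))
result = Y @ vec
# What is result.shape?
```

(5, 6, 2)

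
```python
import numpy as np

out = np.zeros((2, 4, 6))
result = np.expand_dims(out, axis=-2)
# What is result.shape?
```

(2, 4, 1, 6)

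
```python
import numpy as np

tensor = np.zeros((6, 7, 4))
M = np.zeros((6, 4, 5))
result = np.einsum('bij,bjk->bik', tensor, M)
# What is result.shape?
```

(6, 7, 5)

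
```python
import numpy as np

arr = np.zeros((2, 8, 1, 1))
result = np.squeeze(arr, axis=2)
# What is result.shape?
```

(2, 8, 1)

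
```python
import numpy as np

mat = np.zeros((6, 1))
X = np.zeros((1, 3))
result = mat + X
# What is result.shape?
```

(6, 3)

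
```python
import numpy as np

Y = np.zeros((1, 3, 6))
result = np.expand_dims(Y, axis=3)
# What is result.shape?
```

(1, 3, 6, 1)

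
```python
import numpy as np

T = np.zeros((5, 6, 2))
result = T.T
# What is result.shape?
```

(2, 6, 5)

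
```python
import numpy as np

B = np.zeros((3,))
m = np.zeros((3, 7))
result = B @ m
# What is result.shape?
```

(7,)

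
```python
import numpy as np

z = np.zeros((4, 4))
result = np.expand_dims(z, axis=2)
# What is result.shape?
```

(4, 4, 1)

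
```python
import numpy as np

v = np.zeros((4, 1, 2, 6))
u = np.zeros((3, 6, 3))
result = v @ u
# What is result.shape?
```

(4, 3, 2, 3)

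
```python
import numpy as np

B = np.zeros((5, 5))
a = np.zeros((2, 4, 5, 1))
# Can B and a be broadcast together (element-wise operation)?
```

Yes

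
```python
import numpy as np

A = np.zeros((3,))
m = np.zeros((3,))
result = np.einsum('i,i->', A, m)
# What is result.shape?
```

()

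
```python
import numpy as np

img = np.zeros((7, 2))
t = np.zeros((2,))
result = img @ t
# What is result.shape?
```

(7,)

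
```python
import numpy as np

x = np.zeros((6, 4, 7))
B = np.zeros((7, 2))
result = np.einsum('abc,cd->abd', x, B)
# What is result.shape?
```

(6, 4, 2)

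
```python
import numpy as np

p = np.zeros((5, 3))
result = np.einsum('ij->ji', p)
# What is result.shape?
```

(3, 5)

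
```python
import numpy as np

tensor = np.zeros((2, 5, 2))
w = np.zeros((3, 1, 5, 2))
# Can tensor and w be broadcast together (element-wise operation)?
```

Yes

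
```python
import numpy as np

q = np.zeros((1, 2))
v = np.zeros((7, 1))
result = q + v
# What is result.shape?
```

(7, 2)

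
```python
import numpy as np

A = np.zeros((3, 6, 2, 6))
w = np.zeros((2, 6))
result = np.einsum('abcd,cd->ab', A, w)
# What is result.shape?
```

(3, 6)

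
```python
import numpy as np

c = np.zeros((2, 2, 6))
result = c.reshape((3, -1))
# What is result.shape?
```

(3, 8)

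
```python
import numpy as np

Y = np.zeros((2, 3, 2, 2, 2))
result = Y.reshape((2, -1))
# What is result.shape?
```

(2, 24)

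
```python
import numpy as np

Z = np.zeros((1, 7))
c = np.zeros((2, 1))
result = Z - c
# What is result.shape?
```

(2, 7)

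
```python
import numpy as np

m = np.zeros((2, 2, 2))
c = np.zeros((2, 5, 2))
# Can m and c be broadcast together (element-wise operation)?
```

No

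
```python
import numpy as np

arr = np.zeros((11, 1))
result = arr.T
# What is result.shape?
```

(1, 11)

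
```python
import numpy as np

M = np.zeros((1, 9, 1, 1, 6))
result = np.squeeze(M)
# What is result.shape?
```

(9, 6)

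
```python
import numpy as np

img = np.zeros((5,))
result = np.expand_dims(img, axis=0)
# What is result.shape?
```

(1, 5)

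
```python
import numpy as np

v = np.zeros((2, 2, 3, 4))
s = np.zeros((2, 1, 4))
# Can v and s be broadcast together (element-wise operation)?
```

Yes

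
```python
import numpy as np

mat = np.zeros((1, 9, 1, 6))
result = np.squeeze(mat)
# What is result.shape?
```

(9, 6)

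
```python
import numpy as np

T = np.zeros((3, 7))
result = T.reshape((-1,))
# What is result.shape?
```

(21,)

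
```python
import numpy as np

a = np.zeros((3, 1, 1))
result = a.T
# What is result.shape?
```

(1, 1, 3)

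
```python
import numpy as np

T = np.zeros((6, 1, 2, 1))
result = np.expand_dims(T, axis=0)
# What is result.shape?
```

(1, 6, 1, 2, 1)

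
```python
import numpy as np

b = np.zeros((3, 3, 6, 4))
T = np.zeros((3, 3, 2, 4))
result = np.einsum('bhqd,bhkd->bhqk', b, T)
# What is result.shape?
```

(3, 3, 6, 2)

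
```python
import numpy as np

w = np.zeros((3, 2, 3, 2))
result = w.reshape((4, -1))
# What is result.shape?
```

(4, 9)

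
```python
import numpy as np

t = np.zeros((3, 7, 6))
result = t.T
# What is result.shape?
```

(6, 7, 3)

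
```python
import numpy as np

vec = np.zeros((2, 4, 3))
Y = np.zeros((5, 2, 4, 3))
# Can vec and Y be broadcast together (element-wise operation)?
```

Yes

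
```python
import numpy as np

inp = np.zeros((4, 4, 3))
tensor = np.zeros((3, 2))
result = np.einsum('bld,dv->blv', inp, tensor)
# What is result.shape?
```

(4, 4, 2)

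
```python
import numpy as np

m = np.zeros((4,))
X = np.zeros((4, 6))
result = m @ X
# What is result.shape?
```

(6,)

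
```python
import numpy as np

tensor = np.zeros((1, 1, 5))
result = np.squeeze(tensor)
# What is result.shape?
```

(5,)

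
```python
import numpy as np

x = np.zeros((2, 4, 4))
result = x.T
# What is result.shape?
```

(4, 4, 2)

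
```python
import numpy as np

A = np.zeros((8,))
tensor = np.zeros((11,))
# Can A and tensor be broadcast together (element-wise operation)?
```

No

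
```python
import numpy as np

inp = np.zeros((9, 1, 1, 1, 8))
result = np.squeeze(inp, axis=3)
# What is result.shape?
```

(9, 1, 1, 8)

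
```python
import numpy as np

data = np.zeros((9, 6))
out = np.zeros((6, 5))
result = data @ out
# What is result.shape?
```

(9, 5)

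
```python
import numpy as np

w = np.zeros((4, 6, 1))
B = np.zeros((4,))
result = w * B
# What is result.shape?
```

(4, 6, 4)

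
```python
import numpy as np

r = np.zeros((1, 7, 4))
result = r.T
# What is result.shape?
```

(4, 7, 1)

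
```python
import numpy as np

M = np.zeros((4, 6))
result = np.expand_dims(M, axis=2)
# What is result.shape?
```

(4, 6, 1)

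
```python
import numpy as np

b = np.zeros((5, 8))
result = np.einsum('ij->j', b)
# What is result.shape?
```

(8,)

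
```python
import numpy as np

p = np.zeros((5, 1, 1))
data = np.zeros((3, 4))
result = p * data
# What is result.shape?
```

(5, 3, 4)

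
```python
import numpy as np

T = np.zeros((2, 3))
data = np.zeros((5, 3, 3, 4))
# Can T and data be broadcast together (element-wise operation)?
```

No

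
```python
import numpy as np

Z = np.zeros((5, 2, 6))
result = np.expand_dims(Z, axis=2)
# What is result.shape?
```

(5, 2, 1, 6)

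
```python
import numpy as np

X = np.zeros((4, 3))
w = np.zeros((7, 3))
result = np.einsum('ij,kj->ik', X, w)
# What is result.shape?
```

(4, 7)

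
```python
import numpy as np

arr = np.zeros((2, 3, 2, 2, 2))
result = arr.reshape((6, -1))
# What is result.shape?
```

(6, 8)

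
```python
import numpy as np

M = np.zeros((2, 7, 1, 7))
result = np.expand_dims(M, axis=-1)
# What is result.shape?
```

(2, 7, 1, 7, 1)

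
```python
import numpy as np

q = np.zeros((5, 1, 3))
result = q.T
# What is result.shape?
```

(3, 1, 5)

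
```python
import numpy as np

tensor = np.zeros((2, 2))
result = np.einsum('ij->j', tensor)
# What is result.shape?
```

(2,)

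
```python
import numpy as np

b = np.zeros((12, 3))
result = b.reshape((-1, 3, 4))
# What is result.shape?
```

(3, 3, 4)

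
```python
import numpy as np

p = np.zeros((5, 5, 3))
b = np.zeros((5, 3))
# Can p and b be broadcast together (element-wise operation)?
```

Yes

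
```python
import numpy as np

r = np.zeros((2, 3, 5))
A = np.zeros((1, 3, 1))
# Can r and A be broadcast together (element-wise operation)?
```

Yes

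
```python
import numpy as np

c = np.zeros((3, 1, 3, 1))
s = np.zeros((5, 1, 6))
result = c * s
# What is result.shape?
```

(3, 5, 3, 6)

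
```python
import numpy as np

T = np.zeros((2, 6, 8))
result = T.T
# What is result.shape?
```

(8, 6, 2)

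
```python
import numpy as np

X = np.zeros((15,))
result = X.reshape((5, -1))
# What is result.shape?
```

(5, 3)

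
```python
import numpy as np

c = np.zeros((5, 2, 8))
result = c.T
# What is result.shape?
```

(8, 2, 5)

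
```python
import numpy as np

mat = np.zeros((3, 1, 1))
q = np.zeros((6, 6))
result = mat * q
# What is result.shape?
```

(3, 6, 6)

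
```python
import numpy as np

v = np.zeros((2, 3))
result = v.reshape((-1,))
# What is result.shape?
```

(6,)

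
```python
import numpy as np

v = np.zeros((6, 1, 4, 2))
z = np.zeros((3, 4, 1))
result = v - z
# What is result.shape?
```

(6, 3, 4, 2)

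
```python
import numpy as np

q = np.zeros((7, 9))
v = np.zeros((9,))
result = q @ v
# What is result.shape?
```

(7,)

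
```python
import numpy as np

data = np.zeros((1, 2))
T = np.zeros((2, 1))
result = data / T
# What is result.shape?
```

(2, 2)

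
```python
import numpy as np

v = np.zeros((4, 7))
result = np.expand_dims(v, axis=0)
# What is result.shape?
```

(1, 4, 7)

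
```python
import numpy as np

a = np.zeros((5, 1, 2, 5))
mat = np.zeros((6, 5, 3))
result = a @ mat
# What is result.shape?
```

(5, 6, 2, 3)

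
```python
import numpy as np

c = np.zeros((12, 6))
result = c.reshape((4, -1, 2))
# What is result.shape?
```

(4, 9, 2)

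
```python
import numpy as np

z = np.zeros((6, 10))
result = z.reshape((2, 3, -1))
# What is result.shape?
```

(2, 3, 10)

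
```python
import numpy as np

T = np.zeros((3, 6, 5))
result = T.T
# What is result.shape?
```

(5, 6, 3)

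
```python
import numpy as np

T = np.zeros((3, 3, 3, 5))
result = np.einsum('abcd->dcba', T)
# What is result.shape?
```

(5, 3, 3, 3)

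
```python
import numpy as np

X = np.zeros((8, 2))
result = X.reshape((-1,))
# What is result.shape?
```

(16,)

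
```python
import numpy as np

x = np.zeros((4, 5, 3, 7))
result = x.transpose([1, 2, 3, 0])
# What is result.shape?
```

(5, 3, 7, 4)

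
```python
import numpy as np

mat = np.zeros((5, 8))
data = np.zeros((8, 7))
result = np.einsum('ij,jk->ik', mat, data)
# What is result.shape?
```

(5, 7)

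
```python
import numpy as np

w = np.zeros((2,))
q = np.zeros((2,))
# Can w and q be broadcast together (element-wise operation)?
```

Yes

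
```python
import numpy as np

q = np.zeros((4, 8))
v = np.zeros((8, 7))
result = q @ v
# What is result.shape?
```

(4, 7)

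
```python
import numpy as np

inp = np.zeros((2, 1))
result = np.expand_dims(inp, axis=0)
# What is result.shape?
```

(1, 2, 1)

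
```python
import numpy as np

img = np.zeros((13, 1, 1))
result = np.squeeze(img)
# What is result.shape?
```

(13,)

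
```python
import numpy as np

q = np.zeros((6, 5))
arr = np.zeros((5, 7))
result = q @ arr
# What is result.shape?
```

(6, 7)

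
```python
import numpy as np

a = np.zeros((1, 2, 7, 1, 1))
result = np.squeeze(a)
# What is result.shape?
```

(2, 7)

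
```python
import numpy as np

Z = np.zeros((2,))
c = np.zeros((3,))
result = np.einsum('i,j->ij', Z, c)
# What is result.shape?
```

(2, 3)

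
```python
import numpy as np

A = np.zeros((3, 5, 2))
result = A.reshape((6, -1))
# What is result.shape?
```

(6, 5)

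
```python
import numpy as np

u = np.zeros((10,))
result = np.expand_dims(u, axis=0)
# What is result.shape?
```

(1, 10)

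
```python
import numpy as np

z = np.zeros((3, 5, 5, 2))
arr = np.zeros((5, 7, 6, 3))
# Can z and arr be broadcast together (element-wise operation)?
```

No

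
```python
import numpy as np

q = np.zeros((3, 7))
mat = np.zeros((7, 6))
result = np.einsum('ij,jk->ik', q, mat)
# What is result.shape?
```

(3, 6)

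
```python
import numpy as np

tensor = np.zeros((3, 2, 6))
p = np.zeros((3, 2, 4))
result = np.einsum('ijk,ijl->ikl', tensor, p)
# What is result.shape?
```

(3, 6, 4)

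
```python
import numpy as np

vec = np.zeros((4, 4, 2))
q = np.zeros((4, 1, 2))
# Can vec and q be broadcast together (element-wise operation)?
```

Yes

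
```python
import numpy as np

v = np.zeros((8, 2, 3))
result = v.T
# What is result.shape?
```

(3, 2, 8)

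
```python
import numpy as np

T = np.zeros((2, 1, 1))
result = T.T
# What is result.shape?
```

(1, 1, 2)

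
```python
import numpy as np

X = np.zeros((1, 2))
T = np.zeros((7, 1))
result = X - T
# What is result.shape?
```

(7, 2)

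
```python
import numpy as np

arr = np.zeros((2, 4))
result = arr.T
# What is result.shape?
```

(4, 2)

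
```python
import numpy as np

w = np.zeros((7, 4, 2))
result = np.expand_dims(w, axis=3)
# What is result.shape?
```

(7, 4, 2, 1)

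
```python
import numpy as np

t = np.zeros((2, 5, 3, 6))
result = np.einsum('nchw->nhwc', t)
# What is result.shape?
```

(2, 3, 6, 5)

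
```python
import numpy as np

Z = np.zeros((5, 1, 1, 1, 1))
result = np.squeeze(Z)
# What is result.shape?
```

(5,)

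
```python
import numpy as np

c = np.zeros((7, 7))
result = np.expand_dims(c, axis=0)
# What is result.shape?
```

(1, 7, 7)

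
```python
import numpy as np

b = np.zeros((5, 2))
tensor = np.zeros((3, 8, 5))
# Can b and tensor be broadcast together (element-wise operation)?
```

No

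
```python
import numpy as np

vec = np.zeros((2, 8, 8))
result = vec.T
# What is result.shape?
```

(8, 8, 2)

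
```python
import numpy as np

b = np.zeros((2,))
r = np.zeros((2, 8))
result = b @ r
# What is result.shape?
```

(8,)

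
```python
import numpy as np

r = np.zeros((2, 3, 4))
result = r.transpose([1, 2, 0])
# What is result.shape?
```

(3, 4, 2)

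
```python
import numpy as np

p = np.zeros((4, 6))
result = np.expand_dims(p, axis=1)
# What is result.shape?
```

(4, 1, 6)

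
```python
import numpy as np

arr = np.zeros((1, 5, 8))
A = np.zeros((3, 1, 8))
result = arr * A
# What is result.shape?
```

(3, 5, 8)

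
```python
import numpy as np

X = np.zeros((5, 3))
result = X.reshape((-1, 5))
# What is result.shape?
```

(3, 5)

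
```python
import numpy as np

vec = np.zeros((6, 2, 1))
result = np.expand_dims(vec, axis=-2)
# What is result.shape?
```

(6, 2, 1, 1)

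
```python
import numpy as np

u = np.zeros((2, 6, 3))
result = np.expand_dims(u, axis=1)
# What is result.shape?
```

(2, 1, 6, 3)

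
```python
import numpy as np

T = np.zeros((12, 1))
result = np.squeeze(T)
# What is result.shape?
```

(12,)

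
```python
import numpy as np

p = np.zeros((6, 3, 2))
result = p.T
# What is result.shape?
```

(2, 3, 6)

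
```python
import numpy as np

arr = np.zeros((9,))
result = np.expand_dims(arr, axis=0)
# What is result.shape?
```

(1, 9)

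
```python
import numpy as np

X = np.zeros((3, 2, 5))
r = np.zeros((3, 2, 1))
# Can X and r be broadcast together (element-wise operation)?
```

Yes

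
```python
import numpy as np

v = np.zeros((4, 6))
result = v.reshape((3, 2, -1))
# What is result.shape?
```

(3, 2, 4)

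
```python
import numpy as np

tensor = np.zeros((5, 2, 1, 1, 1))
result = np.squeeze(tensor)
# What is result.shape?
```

(5, 2)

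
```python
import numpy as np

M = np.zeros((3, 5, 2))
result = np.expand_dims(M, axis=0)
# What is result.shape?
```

(1, 3, 5, 2)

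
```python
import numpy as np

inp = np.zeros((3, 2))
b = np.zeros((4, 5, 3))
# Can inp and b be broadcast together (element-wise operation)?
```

No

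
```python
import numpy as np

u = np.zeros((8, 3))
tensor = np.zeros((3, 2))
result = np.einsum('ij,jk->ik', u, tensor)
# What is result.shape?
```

(8, 2)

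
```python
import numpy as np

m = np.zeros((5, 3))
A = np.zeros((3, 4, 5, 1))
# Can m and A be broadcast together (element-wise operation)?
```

Yes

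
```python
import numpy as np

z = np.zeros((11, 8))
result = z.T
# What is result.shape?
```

(8, 11)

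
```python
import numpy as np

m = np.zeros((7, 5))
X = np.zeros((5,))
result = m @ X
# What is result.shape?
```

(7,)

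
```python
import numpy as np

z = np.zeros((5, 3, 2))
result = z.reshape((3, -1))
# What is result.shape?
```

(3, 10)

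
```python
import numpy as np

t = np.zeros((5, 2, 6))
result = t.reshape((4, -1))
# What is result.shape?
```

(4, 15)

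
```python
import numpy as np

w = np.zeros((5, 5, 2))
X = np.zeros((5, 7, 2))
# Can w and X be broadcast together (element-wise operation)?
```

No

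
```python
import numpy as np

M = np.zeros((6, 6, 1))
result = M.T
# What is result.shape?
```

(1, 6, 6)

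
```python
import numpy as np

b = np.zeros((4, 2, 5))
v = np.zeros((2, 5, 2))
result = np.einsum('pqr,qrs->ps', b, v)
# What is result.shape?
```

(4, 2)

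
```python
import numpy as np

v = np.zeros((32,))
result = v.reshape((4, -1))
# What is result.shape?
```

(4, 8)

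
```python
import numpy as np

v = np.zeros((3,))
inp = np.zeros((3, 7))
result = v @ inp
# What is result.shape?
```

(7,)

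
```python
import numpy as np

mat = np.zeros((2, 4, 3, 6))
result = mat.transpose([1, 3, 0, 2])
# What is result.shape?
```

(4, 6, 2, 3)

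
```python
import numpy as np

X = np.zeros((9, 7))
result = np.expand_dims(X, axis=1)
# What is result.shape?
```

(9, 1, 7)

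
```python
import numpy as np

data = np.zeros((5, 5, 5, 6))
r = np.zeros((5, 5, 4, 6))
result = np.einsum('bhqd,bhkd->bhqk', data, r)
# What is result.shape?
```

(5, 5, 5, 4)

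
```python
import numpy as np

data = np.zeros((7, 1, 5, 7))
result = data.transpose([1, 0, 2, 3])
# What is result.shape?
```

(1, 7, 5, 7)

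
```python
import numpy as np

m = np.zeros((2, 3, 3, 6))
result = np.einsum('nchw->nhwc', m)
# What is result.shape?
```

(2, 3, 6, 3)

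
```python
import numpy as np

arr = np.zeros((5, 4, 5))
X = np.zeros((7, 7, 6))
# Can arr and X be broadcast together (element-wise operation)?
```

No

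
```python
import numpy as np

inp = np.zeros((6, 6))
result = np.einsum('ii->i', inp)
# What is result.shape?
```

(6,)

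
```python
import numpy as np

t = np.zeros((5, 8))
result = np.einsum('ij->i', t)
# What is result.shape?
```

(5,)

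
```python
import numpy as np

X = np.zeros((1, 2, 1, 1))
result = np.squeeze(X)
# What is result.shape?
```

(2,)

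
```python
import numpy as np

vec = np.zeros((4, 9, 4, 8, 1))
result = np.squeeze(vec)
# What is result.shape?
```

(4, 9, 4, 8)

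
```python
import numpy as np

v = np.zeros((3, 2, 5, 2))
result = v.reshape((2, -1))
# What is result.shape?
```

(2, 30)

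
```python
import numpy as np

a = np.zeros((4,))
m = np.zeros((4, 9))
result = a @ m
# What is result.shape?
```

(9,)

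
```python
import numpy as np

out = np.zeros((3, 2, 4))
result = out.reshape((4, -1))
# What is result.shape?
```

(4, 6)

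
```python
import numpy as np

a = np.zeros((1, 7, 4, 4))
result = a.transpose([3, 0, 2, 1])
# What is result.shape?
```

(4, 1, 4, 7)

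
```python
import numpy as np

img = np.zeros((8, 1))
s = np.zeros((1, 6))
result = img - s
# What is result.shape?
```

(8, 6)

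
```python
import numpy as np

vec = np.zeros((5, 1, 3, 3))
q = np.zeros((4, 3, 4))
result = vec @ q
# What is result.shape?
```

(5, 4, 3, 4)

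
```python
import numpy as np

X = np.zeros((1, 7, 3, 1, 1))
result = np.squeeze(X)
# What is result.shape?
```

(7, 3)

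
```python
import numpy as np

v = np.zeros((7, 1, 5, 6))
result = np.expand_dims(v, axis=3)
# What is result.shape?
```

(7, 1, 5, 1, 6)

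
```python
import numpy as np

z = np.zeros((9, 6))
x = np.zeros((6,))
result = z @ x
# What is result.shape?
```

(9,)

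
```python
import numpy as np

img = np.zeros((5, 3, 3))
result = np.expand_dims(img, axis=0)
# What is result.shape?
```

(1, 5, 3, 3)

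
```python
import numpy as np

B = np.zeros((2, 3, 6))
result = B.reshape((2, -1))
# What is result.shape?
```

(2, 18)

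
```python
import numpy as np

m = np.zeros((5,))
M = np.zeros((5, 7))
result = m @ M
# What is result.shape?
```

(7,)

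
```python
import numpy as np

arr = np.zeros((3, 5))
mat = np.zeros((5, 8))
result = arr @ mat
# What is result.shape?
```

(3, 8)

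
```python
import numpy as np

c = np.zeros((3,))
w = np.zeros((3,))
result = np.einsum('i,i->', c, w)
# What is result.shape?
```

()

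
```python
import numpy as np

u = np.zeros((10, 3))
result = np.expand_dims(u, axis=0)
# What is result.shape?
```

(1, 10, 3)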